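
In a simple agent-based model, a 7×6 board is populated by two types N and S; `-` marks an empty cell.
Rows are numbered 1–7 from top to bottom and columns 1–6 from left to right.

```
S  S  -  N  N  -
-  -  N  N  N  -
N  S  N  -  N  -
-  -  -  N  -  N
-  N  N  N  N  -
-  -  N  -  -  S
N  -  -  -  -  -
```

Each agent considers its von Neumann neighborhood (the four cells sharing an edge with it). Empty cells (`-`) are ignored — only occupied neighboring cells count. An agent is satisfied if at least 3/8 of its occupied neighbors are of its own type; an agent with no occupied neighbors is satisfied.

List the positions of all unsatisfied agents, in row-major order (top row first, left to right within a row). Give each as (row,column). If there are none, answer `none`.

(3,1), (3,2)

(1,1)S 1/1 satisfied
(1,2)S 1/1 satisfied
(1,4)N 2/2 satisfied
(1,5)N 2/2 satisfied
(2,3)N 2/2 satisfied
(2,4)N 3/3 satisfied
(2,5)N 3/3 satisfied
(3,1)N 0/1 not
(3,2)S 0/2 not
(3,3)N 1/2 satisfied
(3,5)N 1/1 satisfied
(4,4)N 1/1 satisfied
(4,6)N 0/0 satisfied
(5,2)N 1/1 satisfied
(5,3)N 3/3 satisfied
(5,4)N 3/3 satisfied
(5,5)N 1/1 satisfied
(6,3)N 1/1 satisfied
(6,6)S 0/0 satisfied
(7,1)N 0/0 satisfied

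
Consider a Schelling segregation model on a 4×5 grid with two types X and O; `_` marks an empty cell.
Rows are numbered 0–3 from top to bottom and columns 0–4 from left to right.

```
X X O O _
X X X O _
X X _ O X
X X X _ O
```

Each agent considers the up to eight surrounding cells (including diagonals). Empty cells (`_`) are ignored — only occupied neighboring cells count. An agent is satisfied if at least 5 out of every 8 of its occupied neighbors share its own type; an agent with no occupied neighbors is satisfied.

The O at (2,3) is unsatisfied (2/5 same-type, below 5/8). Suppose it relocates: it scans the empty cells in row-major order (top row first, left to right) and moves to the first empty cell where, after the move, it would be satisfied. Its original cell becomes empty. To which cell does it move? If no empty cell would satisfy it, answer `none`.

(0,4)

Vacating (2,3). Empty cells in order:
  (0,4): 2/2 same-type → satisfied — stop here.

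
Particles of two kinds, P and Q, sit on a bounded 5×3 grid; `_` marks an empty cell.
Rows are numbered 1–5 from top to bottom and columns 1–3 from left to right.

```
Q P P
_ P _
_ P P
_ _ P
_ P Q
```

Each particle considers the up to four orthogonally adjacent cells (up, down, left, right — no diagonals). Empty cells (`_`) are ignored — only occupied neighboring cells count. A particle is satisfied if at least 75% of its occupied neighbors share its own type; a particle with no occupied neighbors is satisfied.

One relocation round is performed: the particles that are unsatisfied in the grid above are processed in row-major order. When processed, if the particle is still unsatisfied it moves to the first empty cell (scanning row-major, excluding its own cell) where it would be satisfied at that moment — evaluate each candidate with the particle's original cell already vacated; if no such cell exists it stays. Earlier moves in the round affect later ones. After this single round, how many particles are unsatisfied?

0

Initially unsatisfied (in order): (1,1), (1,2), (4,3), (5,2), (5,3).
  (1,1) → (4,1).
  (1,2): now satisfied by earlier moves; stays.
  (4,3) → (1,1).
  (5,2) → (2,1).
  (5,3): now satisfied by earlier moves; stays.
Resulting grid:
P P P
P P _
_ P P
Q _ _
_ _ Q
All satisfied now.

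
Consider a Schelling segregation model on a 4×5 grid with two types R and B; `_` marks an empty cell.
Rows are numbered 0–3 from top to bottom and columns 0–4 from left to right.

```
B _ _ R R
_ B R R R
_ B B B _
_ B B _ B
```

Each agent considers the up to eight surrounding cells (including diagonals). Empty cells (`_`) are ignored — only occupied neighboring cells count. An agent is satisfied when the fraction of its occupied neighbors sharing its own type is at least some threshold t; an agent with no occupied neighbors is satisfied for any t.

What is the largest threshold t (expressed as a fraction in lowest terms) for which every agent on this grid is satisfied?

1/3

Row 0: (0,0)B 1/1 · (0,3)R 4/4 · (0,4)R 3/3
Row 1: (1,1)B 3/4 · (1,2)R 2/6 · (1,3)R 4/6 · (1,4)R 3/4
Row 2: (2,1)B 4/5 · (2,2)B 5/7 · (2,3)B 3/6
Row 3: (3,1)B 3/3 · (3,2)B 4/4 · (3,4)B 1/1
The smallest same-type fraction is 2/6 at (1,2), which reduces to 1/3. Any threshold above that leaves this agent unsatisfied.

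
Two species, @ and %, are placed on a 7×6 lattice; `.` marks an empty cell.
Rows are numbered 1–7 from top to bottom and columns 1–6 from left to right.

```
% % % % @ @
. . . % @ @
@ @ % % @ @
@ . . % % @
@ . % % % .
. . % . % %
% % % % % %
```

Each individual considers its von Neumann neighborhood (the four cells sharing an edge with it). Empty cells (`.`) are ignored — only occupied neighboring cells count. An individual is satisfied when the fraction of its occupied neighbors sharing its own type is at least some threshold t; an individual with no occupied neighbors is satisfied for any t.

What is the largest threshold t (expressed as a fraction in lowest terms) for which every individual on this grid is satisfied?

1/2

(1,1)% 1/1
(1,2)% 2/2
(1,3)% 2/2
(1,4)% 2/3
(1,5)@ 2/3
(1,6)@ 2/2
(2,4)% 2/3
(2,5)@ 3/4
(2,6)@ 3/3
(3,1)@ 2/2
(3,2)@ 1/2
(3,3)% 1/2
(3,4)% 3/4
(3,5)@ 2/4
(3,6)@ 3/3
(4,1)@ 2/2
(4,4)% 3/3
(4,5)% 2/4
(4,6)@ 1/2
(5,1)@ 1/1
(5,3)% 2/2
(5,4)% 3/3
(5,5)% 3/3
(6,3)% 2/2
(6,5)% 3/3
(6,6)% 2/2
(7,1)% 1/1
(7,2)% 2/2
(7,3)% 3/3
(7,4)% 2/2
(7,5)% 3/3
(7,6)% 2/2
The smallest same-type fraction is 1/2 at (3,2), which reduces to 1/2. Any threshold above that leaves this individual unsatisfied.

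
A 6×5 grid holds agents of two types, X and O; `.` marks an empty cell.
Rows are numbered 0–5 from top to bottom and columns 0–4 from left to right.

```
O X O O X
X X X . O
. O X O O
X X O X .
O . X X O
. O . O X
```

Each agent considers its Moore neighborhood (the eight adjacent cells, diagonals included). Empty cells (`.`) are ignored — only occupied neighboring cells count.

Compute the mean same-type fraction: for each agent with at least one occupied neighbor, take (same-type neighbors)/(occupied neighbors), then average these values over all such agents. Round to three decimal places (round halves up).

Row 0: (0,0)O 0/3 · (0,1)X 3/5 · (0,2)O 1/4 · (0,3)O 2/4 · (0,4)X 0/2
Row 1: (1,0)X 2/4 · (1,1)X 4/7 · (1,2)X 3/7 · (1,4)O 3/4
Row 2: (2,1)O 1/7 · (2,2)X 4/7 · (2,3)O 3/6 · (2,4)O 2/3
Row 3: (3,0)X 1/3 · (3,1)X 3/6 · (3,2)O 2/7 · (3,3)X 3/7
Row 4: (4,0)O 1/3 · (4,2)X 3/6 · (4,3)X 3/6 · (4,4)O 1/4
Row 5: (5,1)O 1/2 · (5,3)O 1/4 · (5,4)X 1/3
Sum over 24 agents: 0/3 + 3/5 + 1/4 + 2/4 + 0/2 + 2/4 + 4/7 + 3/7 + 3/4 + 1/7 + 4/7 + 3/6 + 2/3 + 1/3 + 3/6 + 2/7 + 3/7 + 1/3 + 3/6 + 3/6 + 1/4 + 1/2 + 1/4 + 1/3 = 1018/105; mean = 1018/105 ÷ 24 = 509/1260 = 0.403968… → 0.404.

0.404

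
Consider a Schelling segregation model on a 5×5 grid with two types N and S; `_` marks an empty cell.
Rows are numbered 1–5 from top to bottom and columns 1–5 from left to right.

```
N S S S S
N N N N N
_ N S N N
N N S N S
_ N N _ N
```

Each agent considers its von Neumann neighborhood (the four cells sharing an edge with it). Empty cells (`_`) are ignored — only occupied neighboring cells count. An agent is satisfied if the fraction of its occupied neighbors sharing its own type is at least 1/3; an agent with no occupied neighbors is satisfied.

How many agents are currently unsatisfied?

4

(1,1)N 1/2 satisfied
(1,2)S 1/3 satisfied
(1,3)S 2/3 satisfied
(1,4)S 2/3 satisfied
(1,5)S 1/2 satisfied
(2,1)N 2/2 satisfied
(2,2)N 3/4 satisfied
(2,3)N 2/4 satisfied
(2,4)N 3/4 satisfied
(2,5)N 2/3 satisfied
(3,2)N 2/3 satisfied
(3,3)S 1/4 not
(3,4)N 3/4 satisfied
(3,5)N 2/3 satisfied
(4,1)N 1/1 satisfied
(4,2)N 3/4 satisfied
(4,3)S 1/4 not
(4,4)N 1/3 satisfied
(4,5)S 0/3 not
(5,2)N 2/2 satisfied
(5,3)N 1/2 satisfied
(5,5)N 0/1 not
Unsatisfied: (3,3), (4,3), (4,5), (5,5) — 4 in total.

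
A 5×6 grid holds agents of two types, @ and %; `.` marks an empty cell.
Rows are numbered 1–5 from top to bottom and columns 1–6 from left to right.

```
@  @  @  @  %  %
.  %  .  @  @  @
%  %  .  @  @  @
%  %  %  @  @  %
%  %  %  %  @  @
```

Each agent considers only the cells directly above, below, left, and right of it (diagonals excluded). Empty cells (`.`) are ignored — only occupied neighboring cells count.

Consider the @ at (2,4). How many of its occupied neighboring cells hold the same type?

3

Occupied neighbors of (2,4): (1,4)=@, (3,4)=@, (2,5)=@.
Same type (@): 3 of 3.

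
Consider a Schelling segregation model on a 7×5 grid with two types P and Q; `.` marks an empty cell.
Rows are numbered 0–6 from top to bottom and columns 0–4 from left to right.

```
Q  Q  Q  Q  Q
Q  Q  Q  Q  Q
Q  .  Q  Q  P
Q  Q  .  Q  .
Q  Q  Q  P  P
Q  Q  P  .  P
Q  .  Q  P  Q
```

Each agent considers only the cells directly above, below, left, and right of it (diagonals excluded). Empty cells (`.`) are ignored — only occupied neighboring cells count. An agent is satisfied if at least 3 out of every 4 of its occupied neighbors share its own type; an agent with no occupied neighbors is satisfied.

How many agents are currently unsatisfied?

11

Row 0: (0,0)Q 2/2 ✓ · (0,1)Q 3/3 ✓ · (0,2)Q 3/3 ✓ · (0,3)Q 3/3 ✓ · (0,4)Q 2/2 ✓
Row 1: (1,0)Q 3/3 ✓ · (1,1)Q 3/3 ✓ · (1,2)Q 4/4 ✓ · (1,3)Q 4/4 ✓ · (1,4)Q 2/3 ✗
Row 2: (2,0)Q 2/2 ✓ · (2,2)Q 2/2 ✓ · (2,3)Q 3/4 ✓ · (2,4)P 0/2 ✗
Row 3: (3,0)Q 3/3 ✓ · (3,1)Q 2/2 ✓ · (3,3)Q 1/2 ✗
Row 4: (4,0)Q 3/3 ✓ · (4,1)Q 4/4 ✓ · (4,2)Q 1/3 ✗ · (4,3)P 1/3 ✗ · (4,4)P 2/2 ✓
Row 5: (5,0)Q 3/3 ✓ · (5,1)Q 2/3 ✗ · (5,2)P 0/3 ✗ · (5,4)P 1/2 ✗
Row 6: (6,0)Q 1/1 ✓ · (6,2)Q 0/2 ✗ · (6,3)P 0/2 ✗ · (6,4)Q 0/2 ✗
Unsatisfied: (1,4), (2,4), (3,3), (4,2), (4,3), (5,1), (5,2), (5,4), (6,2), (6,3), (6,4) — 11 in total.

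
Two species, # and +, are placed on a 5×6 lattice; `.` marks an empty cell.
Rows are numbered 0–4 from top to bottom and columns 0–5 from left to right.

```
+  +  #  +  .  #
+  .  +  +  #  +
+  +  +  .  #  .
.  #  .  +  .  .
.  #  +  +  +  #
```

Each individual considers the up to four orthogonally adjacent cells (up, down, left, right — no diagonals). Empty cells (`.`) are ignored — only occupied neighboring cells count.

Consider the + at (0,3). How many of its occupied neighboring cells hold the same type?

1

Occupied neighbors of (0,3): (1,3)=+, (0,2)=#.
Same type (+): 1 of 2.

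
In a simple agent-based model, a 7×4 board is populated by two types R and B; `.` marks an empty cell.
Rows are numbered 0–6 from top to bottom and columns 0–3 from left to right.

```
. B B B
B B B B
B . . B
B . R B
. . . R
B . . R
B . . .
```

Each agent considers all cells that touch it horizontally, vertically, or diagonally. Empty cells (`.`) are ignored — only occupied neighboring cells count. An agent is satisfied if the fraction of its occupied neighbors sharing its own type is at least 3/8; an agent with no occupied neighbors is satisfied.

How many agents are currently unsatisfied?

Row 0: (0,1)B 4/4 ✓ · (0,2)B 5/5 ✓ · (0,3)B 3/3 ✓
Row 1: (1,0)B 3/3 ✓ · (1,1)B 5/5 ✓ · (1,2)B 6/6 ✓ · (1,3)B 4/4 ✓
Row 2: (2,0)B 3/3 ✓ · (2,3)B 3/4 ✓
Row 3: (3,0)B 1/1 ✓ · (3,2)R 1/3 ✗ · (3,3)B 1/3 ✗
Row 4: (4,3)R 2/3 ✓
Row 5: (5,0)B 1/1 ✓ · (5,3)R 1/1 ✓
Row 6: (6,0)B 1/1 ✓
Unsatisfied: (3,2), (3,3) — 2 in total.

2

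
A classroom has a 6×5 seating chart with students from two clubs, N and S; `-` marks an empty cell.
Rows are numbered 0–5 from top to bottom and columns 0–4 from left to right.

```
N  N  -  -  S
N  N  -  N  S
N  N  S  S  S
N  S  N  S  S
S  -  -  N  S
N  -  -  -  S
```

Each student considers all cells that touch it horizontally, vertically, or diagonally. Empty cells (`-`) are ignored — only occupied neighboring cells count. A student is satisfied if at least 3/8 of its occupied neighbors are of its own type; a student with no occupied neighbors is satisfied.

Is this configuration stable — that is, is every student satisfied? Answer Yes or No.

Row 0: (0,0)N 3/3 ok · (0,1)N 3/3 ok · (0,4)S 1/2 ok
Row 1: (1,0)N 5/5 ok · (1,1)N 5/6 ok · (1,3)N 0/5 unhappy · (1,4)S 3/4 ok
Row 2: (2,0)N 4/5 ok · (2,1)N 5/7 ok · (2,2)S 3/7 ok · (2,3)S 5/7 ok · (2,4)S 4/5 ok
Row 3: (3,0)N 2/4 ok · (3,1)S 2/6 unhappy · (3,2)N 2/6 unhappy · (3,3)S 5/7 ok · (3,4)S 4/5 ok
Row 4: (4,0)S 1/3 unhappy · (4,3)N 1/5 unhappy · (4,4)S 3/4 ok
Row 5: (5,0)N 0/1 unhappy · (5,4)S 1/2 ok
For instance (1,3) has only 0/5 same-type neighbors, below 3/8.

No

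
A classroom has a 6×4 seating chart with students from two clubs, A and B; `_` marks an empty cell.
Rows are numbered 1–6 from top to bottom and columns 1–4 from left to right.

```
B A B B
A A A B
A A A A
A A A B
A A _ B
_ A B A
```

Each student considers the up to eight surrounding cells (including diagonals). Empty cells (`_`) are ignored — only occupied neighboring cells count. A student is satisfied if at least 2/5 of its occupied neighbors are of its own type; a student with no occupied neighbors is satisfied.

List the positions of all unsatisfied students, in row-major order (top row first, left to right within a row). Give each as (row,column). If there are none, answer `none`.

(1,1)B 0/3 ✗
(1,2)A 3/5 ✓
(1,3)B 2/5 ✓
(1,4)B 2/3 ✓
(2,1)A 4/5 ✓
(2,2)A 6/8 ✓
(2,3)A 5/8 ✓
(2,4)B 2/5 ✓
(3,1)A 5/5 ✓
(3,2)A 8/8 ✓
(3,3)A 6/8 ✓
(3,4)A 3/5 ✓
(4,1)A 5/5 ✓
(4,2)A 7/7 ✓
(4,3)A 5/7 ✓
(4,4)B 1/4 ✗
(5,1)A 4/4 ✓
(5,2)A 5/6 ✓
(5,4)B 2/4 ✓
(6,2)A 2/3 ✓
(6,3)B 1/4 ✗
(6,4)A 0/2 ✗

(1,1), (4,4), (6,3), (6,4)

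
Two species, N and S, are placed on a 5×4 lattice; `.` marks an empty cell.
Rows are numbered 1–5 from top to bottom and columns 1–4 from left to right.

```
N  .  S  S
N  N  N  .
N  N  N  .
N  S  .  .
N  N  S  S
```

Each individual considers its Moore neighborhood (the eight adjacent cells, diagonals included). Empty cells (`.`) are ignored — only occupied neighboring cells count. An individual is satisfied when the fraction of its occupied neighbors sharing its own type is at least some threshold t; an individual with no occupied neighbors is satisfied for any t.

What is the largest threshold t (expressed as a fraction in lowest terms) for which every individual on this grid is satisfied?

Row 1: (1,1)N 2/2 · (1,3)S 1/3 · (1,4)S 1/2
Row 2: (2,1)N 4/4 · (2,2)N 6/7 · (2,3)N 3/5
Row 3: (3,1)N 4/5 · (3,2)N 6/7 · (3,3)N 3/4
Row 4: (4,1)N 4/5 · (4,2)S 1/7
Row 5: (5,1)N 2/3 · (5,2)N 2/4 · (5,3)S 2/3 · (5,4)S 1/1
The smallest same-type fraction is 1/7 at (4,2), which reduces to 1/7. Any threshold above that leaves this individual unsatisfied.

1/7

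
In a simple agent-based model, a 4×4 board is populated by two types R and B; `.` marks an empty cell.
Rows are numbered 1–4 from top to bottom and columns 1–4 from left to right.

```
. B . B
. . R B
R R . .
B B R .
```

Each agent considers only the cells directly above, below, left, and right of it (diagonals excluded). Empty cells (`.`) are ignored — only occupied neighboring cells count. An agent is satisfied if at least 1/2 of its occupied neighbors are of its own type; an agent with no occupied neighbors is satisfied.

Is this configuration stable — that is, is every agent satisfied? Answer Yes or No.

No

(1,2)B 0/0 ok
(1,4)B 1/1 ok
(2,3)R 0/1 unhappy
(2,4)B 1/2 ok
(3,1)R 1/2 ok
(3,2)R 1/2 ok
(4,1)B 1/2 ok
(4,2)B 1/3 unhappy
(4,3)R 0/1 unhappy
For instance (2,3) has only 0/1 same-type neighbors, below 1/2.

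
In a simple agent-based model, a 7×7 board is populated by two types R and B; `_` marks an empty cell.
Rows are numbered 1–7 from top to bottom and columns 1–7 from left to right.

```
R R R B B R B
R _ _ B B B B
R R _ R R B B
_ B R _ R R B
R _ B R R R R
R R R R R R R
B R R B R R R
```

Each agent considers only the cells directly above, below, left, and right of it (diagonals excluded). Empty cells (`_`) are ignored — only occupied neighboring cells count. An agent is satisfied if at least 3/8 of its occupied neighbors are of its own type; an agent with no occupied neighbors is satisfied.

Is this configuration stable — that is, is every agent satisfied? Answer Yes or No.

No

(1,1)R 2/2 ok
(1,2)R 2/2 ok
(1,3)R 1/2 ok
(1,4)B 2/3 ok
(1,5)B 2/3 ok
(1,6)R 0/3 unhappy
(1,7)B 1/2 ok
(2,1)R 2/2 ok
(2,4)B 2/3 ok
(2,5)B 3/4 ok
(2,6)B 3/4 ok
(2,7)B 3/3 ok
(3,1)R 2/2 ok
(3,2)R 1/2 ok
(3,4)R 1/2 ok
(3,5)R 2/4 ok
(3,6)B 2/4 ok
(3,7)B 3/3 ok
(4,2)B 0/2 unhappy
(4,3)R 0/2 unhappy
(4,5)R 3/3 ok
(4,6)R 2/4 ok
(4,7)B 1/3 unhappy
(5,1)R 1/1 ok
(5,3)B 0/3 unhappy
(5,4)R 2/3 ok
(5,5)R 4/4 ok
(5,6)R 4/4 ok
(5,7)R 2/3 ok
(6,1)R 2/3 ok
(6,2)R 3/3 ok
(6,3)R 3/4 ok
(6,4)R 3/4 ok
(6,5)R 4/4 ok
(6,6)R 4/4 ok
(6,7)R 3/3 ok
(7,1)B 0/2 unhappy
(7,2)R 2/3 ok
(7,3)R 2/3 ok
(7,4)B 0/3 unhappy
(7,5)R 2/3 ok
(7,6)R 3/3 ok
(7,7)R 2/2 ok
For instance (1,6) has only 0/3 same-type neighbors, below 3/8.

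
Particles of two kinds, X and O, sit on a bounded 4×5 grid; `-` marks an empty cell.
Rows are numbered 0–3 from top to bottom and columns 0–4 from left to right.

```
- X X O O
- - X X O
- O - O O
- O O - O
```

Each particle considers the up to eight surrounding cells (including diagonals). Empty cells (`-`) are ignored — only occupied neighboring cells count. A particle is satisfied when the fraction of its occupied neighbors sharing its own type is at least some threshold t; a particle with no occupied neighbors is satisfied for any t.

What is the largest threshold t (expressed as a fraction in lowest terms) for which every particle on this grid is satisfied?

2/7

(0,1)X 2/2
(0,2)X 3/4
(0,3)O 2/5
(0,4)O 2/3
(1,2)X 3/6
(1,3)X 2/7
(1,4)O 4/5
(2,1)O 2/3
(2,3)O 4/6
(2,4)O 3/4
(3,1)O 2/2
(3,2)O 3/3
(3,4)O 2/2
The smallest same-type fraction is 2/7 at (1,3), which reduces to 2/7. Any threshold above that leaves this particle unsatisfied.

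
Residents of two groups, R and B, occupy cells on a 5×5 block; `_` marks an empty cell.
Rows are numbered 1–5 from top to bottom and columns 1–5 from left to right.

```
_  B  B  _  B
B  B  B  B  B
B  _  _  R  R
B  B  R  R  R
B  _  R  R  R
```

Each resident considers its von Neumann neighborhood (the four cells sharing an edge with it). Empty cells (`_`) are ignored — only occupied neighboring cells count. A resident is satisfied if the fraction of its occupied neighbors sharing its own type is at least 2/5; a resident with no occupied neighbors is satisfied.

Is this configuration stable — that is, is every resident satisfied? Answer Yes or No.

Yes

Row 1: (1,2)B 2/2 ok · (1,3)B 2/2 ok · (1,5)B 1/1 ok
Row 2: (2,1)B 2/2 ok · (2,2)B 3/3 ok · (2,3)B 3/3 ok · (2,4)B 2/3 ok · (2,5)B 2/3 ok
Row 3: (3,1)B 2/2 ok · (3,4)R 2/3 ok · (3,5)R 2/3 ok
Row 4: (4,1)B 3/3 ok · (4,2)B 1/2 ok · (4,3)R 2/3 ok · (4,4)R 4/4 ok · (4,5)R 3/3 ok
Row 5: (5,1)B 1/1 ok · (5,3)R 2/2 ok · (5,4)R 3/3 ok · (5,5)R 2/2 ok
All meet the threshold, so the configuration is stable.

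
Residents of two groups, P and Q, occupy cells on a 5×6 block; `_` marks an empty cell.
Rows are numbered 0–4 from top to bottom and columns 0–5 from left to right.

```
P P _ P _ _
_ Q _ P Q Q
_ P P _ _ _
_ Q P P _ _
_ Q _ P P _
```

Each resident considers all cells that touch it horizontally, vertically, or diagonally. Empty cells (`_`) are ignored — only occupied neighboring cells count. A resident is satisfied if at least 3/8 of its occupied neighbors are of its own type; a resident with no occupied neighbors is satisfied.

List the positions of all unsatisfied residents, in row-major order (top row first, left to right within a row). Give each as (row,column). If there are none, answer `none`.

(1,1), (1,4), (3,1)

(0,0)P 1/2 ✓
(0,1)P 1/2 ✓
(0,3)P 1/2 ✓
(1,1)Q 0/4 ✗
(1,3)P 2/3 ✓
(1,4)Q 1/3 ✗
(1,5)Q 1/1 ✓
(2,1)P 2/4 ✓
(2,2)P 4/6 ✓
(3,1)Q 1/4 ✗
(3,2)P 4/6 ✓
(3,3)P 4/4 ✓
(4,1)Q 1/2 ✓
(4,3)P 3/3 ✓
(4,4)P 2/2 ✓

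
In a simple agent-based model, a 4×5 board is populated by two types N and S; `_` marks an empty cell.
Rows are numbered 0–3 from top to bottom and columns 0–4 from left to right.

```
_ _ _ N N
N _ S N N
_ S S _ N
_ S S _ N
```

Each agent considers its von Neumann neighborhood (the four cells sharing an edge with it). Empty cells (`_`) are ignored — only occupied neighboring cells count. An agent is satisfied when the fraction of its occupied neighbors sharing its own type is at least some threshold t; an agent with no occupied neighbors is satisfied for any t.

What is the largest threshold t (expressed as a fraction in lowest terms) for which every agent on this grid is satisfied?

(0,3)N 2/2
(0,4)N 2/2
(1,0)N — no occupied neighbors
(1,2)S 1/2
(1,3)N 2/3
(1,4)N 3/3
(2,1)S 2/2
(2,2)S 3/3
(2,4)N 2/2
(3,1)S 2/2
(3,2)S 2/2
(3,4)N 1/1
The smallest same-type fraction is 1/2 at (1,2), which reduces to 1/2. Any threshold above that leaves this agent unsatisfied.

1/2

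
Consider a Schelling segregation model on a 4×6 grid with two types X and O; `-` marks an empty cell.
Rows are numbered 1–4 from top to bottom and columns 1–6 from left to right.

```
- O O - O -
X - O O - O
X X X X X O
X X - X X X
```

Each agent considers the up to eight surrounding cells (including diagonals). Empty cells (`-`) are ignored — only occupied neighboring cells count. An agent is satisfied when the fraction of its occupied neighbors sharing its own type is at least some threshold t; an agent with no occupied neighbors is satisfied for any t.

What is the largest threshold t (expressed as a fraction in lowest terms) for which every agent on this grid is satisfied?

(1,2)O 2/3
(1,3)O 3/3
(1,5)O 2/2
(2,1)X 2/3
(2,3)O 3/6
(2,4)O 3/6
(2,6)O 2/3
(3,1)X 4/4
(3,2)X 5/6
(3,3)X 4/6
(3,4)X 4/6
(3,5)X 4/7
(3,6)O 1/4
(4,1)X 3/3
(4,2)X 4/4
(4,4)X 4/4
(4,5)X 4/5
(4,6)X 2/3
The smallest same-type fraction is 1/4 at (3,6), which reduces to 1/4. Any threshold above that leaves this agent unsatisfied.

1/4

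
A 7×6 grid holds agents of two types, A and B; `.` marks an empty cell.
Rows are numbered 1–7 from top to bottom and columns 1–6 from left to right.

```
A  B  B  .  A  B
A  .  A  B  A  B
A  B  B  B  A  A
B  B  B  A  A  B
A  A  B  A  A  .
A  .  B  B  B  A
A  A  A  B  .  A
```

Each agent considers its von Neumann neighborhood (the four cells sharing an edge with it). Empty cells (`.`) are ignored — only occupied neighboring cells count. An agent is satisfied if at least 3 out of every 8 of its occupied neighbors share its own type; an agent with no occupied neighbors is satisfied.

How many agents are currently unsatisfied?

10

(1,1)A 1/2 ok
(1,2)B 1/2 ok
(1,3)B 1/2 ok
(1,5)A 1/2 ok
(1,6)B 1/2 ok
(2,1)A 2/2 ok
(2,3)A 0/3 unhappy
(2,4)B 1/3 unhappy
(2,5)A 2/4 ok
(2,6)B 1/3 unhappy
(3,1)A 1/3 unhappy
(3,2)B 2/3 ok
(3,3)B 3/4 ok
(3,4)B 2/4 ok
(3,5)A 3/4 ok
(3,6)A 1/3 unhappy
(4,1)B 1/3 unhappy
(4,2)B 3/4 ok
(4,3)B 3/4 ok
(4,4)A 2/4 ok
(4,5)A 3/4 ok
(4,6)B 0/2 unhappy
(5,1)A 2/3 ok
(5,2)A 1/3 unhappy
(5,3)B 2/4 ok
(5,4)A 2/4 ok
(5,5)A 2/3 ok
(6,1)A 2/2 ok
(6,3)B 2/3 ok
(6,4)B 3/4 ok
(6,5)B 1/3 unhappy
(6,6)A 1/2 ok
(7,1)A 2/2 ok
(7,2)A 2/2 ok
(7,3)A 1/3 unhappy
(7,4)B 1/2 ok
(7,6)A 1/1 ok
Unsatisfied: (2,3), (2,4), (2,6), (3,1), (3,6), (4,1), (4,6), (5,2), (6,5), (7,3) — 10 in total.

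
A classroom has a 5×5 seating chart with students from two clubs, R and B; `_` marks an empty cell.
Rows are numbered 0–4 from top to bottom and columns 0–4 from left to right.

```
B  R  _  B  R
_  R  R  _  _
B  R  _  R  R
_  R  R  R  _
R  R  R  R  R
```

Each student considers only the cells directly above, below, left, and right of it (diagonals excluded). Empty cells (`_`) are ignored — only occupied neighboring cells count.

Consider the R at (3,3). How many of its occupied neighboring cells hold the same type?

3

Occupied neighbors of (3,3): (2,3)=R, (4,3)=R, (3,2)=R.
Same type (R): 3 of 3.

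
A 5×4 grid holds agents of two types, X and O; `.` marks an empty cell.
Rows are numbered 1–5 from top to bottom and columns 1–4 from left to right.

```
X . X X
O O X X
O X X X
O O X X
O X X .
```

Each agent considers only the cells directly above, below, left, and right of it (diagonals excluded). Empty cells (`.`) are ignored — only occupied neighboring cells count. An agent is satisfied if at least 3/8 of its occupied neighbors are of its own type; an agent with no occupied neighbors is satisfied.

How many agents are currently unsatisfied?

Row 1: (1,1)X 0/1 unhappy · (1,3)X 2/2 ok · (1,4)X 2/2 ok
Row 2: (2,1)O 2/3 ok · (2,2)O 1/3 unhappy · (2,3)X 3/4 ok · (2,4)X 3/3 ok
Row 3: (3,1)O 2/3 ok · (3,2)X 1/4 unhappy · (3,3)X 4/4 ok · (3,4)X 3/3 ok
Row 4: (4,1)O 3/3 ok · (4,2)O 1/4 unhappy · (4,3)X 3/4 ok · (4,4)X 2/2 ok
Row 5: (5,1)O 1/2 ok · (5,2)X 1/3 unhappy · (5,3)X 2/2 ok
Unsatisfied: (1,1), (2,2), (3,2), (4,2), (5,2) — 5 in total.

5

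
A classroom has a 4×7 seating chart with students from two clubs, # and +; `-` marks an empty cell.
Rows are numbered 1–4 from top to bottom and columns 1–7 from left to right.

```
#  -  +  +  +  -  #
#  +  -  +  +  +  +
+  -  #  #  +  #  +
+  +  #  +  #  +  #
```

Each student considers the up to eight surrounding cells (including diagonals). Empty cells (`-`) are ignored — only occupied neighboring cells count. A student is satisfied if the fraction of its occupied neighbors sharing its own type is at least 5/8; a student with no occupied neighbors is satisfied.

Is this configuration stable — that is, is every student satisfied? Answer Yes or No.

(1,1)# 1/2 unhappy
(1,3)+ 3/3 ok
(1,4)+ 4/4 ok
(1,5)+ 4/4 ok
(1,7)# 0/2 unhappy
(2,1)# 1/3 unhappy
(2,2)+ 2/5 unhappy
(2,4)+ 5/7 ok
(2,5)+ 5/7 ok
(2,6)+ 5/7 ok
(2,7)+ 2/4 unhappy
(3,1)+ 3/4 ok
(3,3)# 2/6 unhappy
(3,4)# 3/7 unhappy
(3,5)+ 5/8 ok
(3,6)# 2/8 unhappy
(3,7)+ 3/5 unhappy
(4,1)+ 2/2 ok
(4,2)+ 2/4 unhappy
(4,3)# 2/4 unhappy
(4,4)+ 1/5 unhappy
(4,5)# 2/5 unhappy
(4,6)+ 2/5 unhappy
(4,7)# 1/3 unhappy
For instance (1,1) has only 1/2 same-type neighbors, below 5/8.

No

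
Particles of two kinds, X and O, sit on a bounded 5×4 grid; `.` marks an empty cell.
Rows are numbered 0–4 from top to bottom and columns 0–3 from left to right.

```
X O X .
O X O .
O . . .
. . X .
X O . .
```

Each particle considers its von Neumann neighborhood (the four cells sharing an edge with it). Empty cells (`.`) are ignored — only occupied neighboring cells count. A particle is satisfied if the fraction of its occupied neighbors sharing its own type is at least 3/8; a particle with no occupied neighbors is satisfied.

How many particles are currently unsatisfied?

8

Row 0: (0,0)X 0/2 unhappy · (0,1)O 0/3 unhappy · (0,2)X 0/2 unhappy
Row 1: (1,0)O 1/3 unhappy · (1,1)X 0/3 unhappy · (1,2)O 0/2 unhappy
Row 2: (2,0)O 1/1 ok
Row 3: (3,2)X 0/0 ok
Row 4: (4,0)X 0/1 unhappy · (4,1)O 0/1 unhappy
Unsatisfied: (0,0), (0,1), (0,2), (1,0), (1,1), (1,2), (4,0), (4,1) — 8 in total.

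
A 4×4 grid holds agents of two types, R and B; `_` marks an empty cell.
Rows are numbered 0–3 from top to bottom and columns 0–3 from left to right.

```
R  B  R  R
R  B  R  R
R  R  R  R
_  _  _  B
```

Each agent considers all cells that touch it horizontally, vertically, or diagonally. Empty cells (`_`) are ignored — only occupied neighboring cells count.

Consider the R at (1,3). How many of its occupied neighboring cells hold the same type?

5

Occupied neighbors of (1,3): (0,2)=R, (0,3)=R, (1,2)=R, (2,2)=R, (2,3)=R.
Same type (R): 5 of 5.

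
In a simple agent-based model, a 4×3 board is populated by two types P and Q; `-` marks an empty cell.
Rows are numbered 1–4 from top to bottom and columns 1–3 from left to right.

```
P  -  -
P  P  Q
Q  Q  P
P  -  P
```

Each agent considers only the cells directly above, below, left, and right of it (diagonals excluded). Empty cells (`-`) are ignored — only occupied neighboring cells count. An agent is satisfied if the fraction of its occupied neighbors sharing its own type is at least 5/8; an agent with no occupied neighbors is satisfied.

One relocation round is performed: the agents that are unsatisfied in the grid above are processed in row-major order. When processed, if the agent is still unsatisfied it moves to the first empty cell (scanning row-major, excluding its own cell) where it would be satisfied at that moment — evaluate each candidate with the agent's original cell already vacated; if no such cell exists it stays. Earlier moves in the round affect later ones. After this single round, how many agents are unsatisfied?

Initially unsatisfied (in order): (2,2), (2,3), (3,1), (3,2), (3,3), (4,1).
  (2,2) → (1,2).
  (2,3): no empty cell satisfies it; stays.
  (3,1): no empty cell satisfies it; stays.
  (3,2): no empty cell satisfies it; stays.
  (3,3) → (4,2).
  (4,1): no empty cell satisfies it; stays.
Resulting grid:
P P -
P - Q
Q Q -
P P P
Unsatisfied now: (2,1), (3,1), (3,2), (4,1).

4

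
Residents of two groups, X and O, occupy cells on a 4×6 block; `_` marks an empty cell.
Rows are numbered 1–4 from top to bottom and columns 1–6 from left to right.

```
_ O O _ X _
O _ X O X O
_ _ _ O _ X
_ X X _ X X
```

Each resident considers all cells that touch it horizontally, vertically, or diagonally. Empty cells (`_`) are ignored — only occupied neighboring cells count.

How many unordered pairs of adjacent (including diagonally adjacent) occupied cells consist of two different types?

12

Scan each occupied cell's neighbors to the right and below (and the two forward diagonals) so each pair is counted once.
Row 1: O(1,2)–O(1,3)= O(1,2)–X(2,3)≠ O(1,2)–O(2,1)= O(1,3)–X(2,3)≠ O(1,3)–O(2,4)= X(1,5)–X(2,5)= X(1,5)–O(2,6)≠ X(1,5)–O(2,4)≠  → 4/8 unlike.
Row 2: X(2,3)–O(2,4)≠ X(2,3)–O(3,4)≠ O(2,4)–X(2,5)≠ O(2,4)–O(3,4)= X(2,5)–O(2,6)≠ X(2,5)–X(3,6)= X(2,5)–O(3,4)≠ O(2,6)–X(3,6)≠  → 6/8 unlike.
Row 3: O(3,4)–X(4,5)≠ O(3,4)–X(4,3)≠ X(3,6)–X(4,6)= X(3,6)–X(4,5)=  → 2/4 unlike.
Row 4: X(4,2)–X(4,3)= X(4,5)–X(4,6)=  → 0/2 unlike.
Total adjacent occupied pairs: 22; unlike-type pairs: 12.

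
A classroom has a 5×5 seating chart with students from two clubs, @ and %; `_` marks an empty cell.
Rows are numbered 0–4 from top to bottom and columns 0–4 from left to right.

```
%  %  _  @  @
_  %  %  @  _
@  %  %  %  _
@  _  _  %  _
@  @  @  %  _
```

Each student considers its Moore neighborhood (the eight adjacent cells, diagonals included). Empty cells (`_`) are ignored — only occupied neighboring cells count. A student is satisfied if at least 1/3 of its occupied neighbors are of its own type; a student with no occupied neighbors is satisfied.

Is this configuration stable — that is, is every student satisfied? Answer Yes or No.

Yes

(0,0)% 2/2 ✓
(0,1)% 3/3 ✓
(0,3)@ 2/3 ✓
(0,4)@ 2/2 ✓
(1,1)% 5/6 ✓
(1,2)% 5/7 ✓
(1,3)@ 2/5 ✓
(2,0)@ 1/3 ✓
(2,1)% 3/5 ✓
(2,2)% 5/6 ✓
(2,3)% 3/4 ✓
(3,0)@ 3/4 ✓
(3,3)% 3/4 ✓
(4,0)@ 2/2 ✓
(4,1)@ 3/3 ✓
(4,2)@ 1/3 ✓
(4,3)% 1/2 ✓
All meet the threshold, so the configuration is stable.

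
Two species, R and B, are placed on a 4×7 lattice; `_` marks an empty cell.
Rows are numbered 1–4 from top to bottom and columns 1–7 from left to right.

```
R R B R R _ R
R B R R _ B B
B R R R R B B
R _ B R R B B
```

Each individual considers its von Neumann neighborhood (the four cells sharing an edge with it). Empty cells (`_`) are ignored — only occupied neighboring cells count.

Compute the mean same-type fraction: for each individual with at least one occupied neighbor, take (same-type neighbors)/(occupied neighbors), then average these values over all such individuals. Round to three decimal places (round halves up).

0.560

Row 1: (1,1)R 2/2 · (1,2)R 1/3 · (1,3)B 0/3 · (1,4)R 2/3 · (1,5)R 1/1 · (1,7)R 0/1
Row 2: (2,1)R 1/3 · (2,2)B 0/4 · (2,3)R 2/4 · (2,4)R 3/3 · (2,6)B 2/2 · (2,7)B 2/3
Row 3: (3,1)B 0/3 · (3,2)R 1/3 · (3,3)R 3/4 · (3,4)R 4/4 · (3,5)R 2/3 · (3,6)B 3/4 · (3,7)B 3/3
Row 4: (4,1)R 0/1 · (4,3)B 0/2 · (4,4)R 2/3 · (4,5)R 2/3 · (4,6)B 2/3 · (4,7)B 2/2
Sum over 25 individuals: 2/2 + 1/3 + 0/3 + 2/3 + 1/1 + 0/1 + 1/3 + 0/4 + 2/4 + 3/3 + 2/2 + 2/3 + 0/3 + 1/3 + 3/4 + 4/4 + 2/3 + 3/4 + 3/3 + 0/1 + 0/2 + 2/3 + 2/3 + 2/3 + 2/2 = 14; mean = 14 ÷ 25 = 14/25 = 0.56 → 0.560.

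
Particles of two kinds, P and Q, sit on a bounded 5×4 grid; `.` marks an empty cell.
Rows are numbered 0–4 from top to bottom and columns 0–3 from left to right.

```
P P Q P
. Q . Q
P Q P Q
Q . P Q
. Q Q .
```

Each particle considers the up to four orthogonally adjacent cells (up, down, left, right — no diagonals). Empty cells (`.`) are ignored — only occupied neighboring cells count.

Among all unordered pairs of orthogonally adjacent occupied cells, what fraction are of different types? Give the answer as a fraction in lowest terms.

5/8

Scan each occupied cell's neighbors to the right and below so each pair is counted once.
From row 0: 4 unlike of 5 pairs (running 4/5).
From row 1: 0 unlike of 2 pairs (running 4/7).
From row 2: 4 unlike of 6 pairs (running 8/13).
From row 3: 2 unlike of 2 pairs (running 10/15).
From row 4: 0 unlike of 1 pairs (running 10/16).
Total adjacent occupied pairs: 16; unlike-type pairs: 10.
10/16 reduces to 5/8.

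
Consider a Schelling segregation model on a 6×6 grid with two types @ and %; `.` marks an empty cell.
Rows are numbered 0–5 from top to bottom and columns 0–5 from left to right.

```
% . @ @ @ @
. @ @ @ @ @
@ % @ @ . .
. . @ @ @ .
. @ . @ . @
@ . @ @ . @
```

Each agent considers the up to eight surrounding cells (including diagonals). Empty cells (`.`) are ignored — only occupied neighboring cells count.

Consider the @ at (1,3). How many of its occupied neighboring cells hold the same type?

7

Occupied neighbors of (1,3): (0,2)=@, (0,3)=@, (0,4)=@, (1,2)=@, (1,4)=@, (2,2)=@, (2,3)=@.
Same type (@): 7 of 7.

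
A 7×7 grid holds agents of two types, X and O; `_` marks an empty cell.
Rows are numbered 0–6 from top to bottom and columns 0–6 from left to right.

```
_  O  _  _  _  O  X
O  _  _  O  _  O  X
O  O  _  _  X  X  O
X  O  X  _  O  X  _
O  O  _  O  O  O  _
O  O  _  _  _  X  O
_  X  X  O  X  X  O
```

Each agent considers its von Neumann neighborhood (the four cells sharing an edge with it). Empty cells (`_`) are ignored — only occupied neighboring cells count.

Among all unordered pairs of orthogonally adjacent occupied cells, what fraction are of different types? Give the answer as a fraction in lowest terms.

Scan each occupied cell's neighbors to the right and below so each pair is counted once.
From row 0: 1 unlike of 3 pairs (running 1/3).
From row 1: 3 unlike of 4 pairs (running 4/7).
From row 2: 3 unlike of 7 pairs (running 7/14).
From row 3: 5 unlike of 7 pairs (running 12/21).
From row 4: 1 unlike of 6 pairs (running 13/27).
From row 5: 2 unlike of 5 pairs (running 15/32).
From row 6: 3 unlike of 5 pairs (running 18/37).
Total adjacent occupied pairs: 37; unlike-type pairs: 18.
18/37 is already in lowest terms.

18/37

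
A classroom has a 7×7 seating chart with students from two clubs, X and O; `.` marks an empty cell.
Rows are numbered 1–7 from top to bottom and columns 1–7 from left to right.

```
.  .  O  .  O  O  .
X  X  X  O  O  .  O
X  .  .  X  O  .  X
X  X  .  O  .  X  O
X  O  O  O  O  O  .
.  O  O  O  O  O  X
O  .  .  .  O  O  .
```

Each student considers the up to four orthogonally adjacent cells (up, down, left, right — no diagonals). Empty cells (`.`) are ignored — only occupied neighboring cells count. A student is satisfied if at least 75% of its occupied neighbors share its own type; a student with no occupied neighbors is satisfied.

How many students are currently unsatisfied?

15

(1,3)O 0/1 unhappy
(1,5)O 2/2 ok
(1,6)O 1/1 ok
(2,1)X 2/2 ok
(2,2)X 2/2 ok
(2,3)X 1/3 unhappy
(2,4)O 1/3 unhappy
(2,5)O 3/3 ok
(2,7)O 0/1 unhappy
(3,1)X 2/2 ok
(3,4)X 0/3 unhappy
(3,5)O 1/2 unhappy
(3,7)X 0/2 unhappy
(4,1)X 3/3 ok
(4,2)X 1/2 unhappy
(4,4)O 1/2 unhappy
(4,6)X 0/2 unhappy
(4,7)O 0/2 unhappy
(5,1)X 1/2 unhappy
(5,2)O 2/4 unhappy
(5,3)O 3/3 ok
(5,4)O 4/4 ok
(5,5)O 3/3 ok
(5,6)O 2/3 unhappy
(6,2)O 2/2 ok
(6,3)O 3/3 ok
(6,4)O 3/3 ok
(6,5)O 4/4 ok
(6,6)O 3/4 ok
(6,7)X 0/1 unhappy
(7,1)O 0/0 ok
(7,5)O 2/2 ok
(7,6)O 2/2 ok
Unsatisfied: (1,3), (2,3), (2,4), (2,7), (3,4), (3,5), (3,7), (4,2), (4,4), (4,6), (4,7), (5,1), (5,2), (5,6), (6,7) — 15 in total.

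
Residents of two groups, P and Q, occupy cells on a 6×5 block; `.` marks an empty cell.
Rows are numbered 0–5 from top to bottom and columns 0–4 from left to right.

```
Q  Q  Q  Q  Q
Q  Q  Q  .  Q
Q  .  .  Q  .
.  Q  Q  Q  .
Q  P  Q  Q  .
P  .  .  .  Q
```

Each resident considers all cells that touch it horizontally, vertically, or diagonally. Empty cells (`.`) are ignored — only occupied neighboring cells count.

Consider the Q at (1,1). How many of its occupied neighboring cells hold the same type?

Occupied neighbors of (1,1): (0,0)=Q, (0,1)=Q, (0,2)=Q, (1,0)=Q, (1,2)=Q, (2,0)=Q.
Same type (Q): 6 of 6.

6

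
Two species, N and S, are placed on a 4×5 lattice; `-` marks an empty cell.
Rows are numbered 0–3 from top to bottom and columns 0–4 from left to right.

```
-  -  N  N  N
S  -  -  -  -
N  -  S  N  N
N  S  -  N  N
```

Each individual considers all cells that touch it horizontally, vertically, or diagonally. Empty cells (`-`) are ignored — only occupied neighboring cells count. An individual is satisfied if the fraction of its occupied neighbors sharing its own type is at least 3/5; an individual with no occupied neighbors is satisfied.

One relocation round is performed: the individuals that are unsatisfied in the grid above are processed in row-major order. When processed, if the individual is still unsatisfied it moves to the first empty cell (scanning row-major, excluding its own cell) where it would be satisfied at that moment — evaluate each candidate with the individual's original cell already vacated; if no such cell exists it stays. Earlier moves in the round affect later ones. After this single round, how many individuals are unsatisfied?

Initially unsatisfied (in order): (1,0), (2,0), (2,2), (3,0), (3,1).
  (1,0) → (0,0).
  (2,0) → (1,2).
  (2,2) → (1,0).
  (3,0) → (1,3).
  (3,1): now satisfied by earlier moves; stays.
Resulting grid:
S - N N N
S - N N -
- - - N N
- S - N N
All satisfied now.

0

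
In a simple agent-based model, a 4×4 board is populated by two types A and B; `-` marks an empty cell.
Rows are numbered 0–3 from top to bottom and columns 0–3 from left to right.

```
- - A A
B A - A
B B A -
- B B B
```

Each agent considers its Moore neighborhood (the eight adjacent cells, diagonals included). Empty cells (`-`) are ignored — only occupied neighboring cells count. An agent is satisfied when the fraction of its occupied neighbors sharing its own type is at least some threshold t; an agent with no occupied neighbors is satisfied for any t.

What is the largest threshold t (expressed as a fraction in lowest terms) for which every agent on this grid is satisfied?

1/3

(0,2)A 3/3
(0,3)A 2/2
(1,0)B 2/3
(1,1)A 2/5
(1,3)A 3/3
(2,0)B 3/4
(2,1)B 4/6
(2,2)A 2/6
(3,1)B 3/4
(3,2)B 3/4
(3,3)B 1/2
The smallest same-type fraction is 2/6 at (2,2), which reduces to 1/3. Any threshold above that leaves this agent unsatisfied.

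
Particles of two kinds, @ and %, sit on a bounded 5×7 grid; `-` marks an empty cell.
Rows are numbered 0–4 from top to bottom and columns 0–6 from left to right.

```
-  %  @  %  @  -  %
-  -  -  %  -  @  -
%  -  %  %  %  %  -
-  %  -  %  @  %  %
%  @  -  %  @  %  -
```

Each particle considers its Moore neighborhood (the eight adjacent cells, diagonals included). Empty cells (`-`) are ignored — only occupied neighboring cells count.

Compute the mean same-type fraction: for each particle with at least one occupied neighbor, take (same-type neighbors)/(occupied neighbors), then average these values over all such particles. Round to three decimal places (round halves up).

Row 0: (0,1)% 0/1 · (0,2)@ 0/3 · (0,3)% 1/3 · (0,4)@ 1/3 · (0,6)% 0/1
Row 1: (1,3)% 4/6 · (1,5)@ 1/4
Row 2: (2,0)% 1/1 · (2,2)% 4/4 · (2,3)% 4/5 · (2,4)% 5/7 · (2,5)% 3/5
Row 3: (3,1)% 3/4 · (3,3)% 4/6 · (3,4)@ 1/8 · (3,5)% 4/6 · (3,6)% 3/3
Row 4: (4,0)% 1/2 · (4,1)@ 0/2 · (4,3)% 1/3 · (4,4)@ 1/5 · (4,5)% 2/4
Sum over 22 particles: 0/1 + 0/3 + 1/3 + 1/3 + 0/1 + 4/6 + 1/4 + 1/1 + 4/4 + 4/5 + 5/7 + 3/5 + 3/4 + 4/6 + 1/8 + 4/6 + 3/3 + 1/2 + 0/2 + 1/3 + 1/5 + 2/4 = 2923/280; mean = 2923/280 ÷ 22 = 2923/6160 = 0.474512… → 0.475.

0.475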